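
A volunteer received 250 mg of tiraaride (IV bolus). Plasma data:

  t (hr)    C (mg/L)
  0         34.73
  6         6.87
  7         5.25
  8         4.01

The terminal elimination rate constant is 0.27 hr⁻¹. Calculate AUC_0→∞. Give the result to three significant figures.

Trapezoidal AUC_0→8:
  [0→6]: (34.73+6.87)/2 × 6 = 124.8
  [6→7]: (6.87+5.25)/2 × 1 = 6.06
  [7→8]: (5.25+4.01)/2 × 1 = 4.63
  Sum = 135.49 mg/L·hr
Extrapolated tail: C_last / k_e = 4.01 / 0.27 = 14.852
AUC_0→∞ = 135.49 + 14.852 = 150.342 mg/L·hr

AUC = 150 mg/L·hr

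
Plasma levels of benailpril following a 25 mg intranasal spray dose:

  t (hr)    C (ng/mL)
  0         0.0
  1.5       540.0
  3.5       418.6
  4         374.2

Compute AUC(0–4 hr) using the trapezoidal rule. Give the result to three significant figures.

AUC = 1560 ng/mL·hr

Trapezoidal AUC_0→4:
  [0→1.5]: (0.0+540.0)/2 × 1.5 = 405.0
  [1.5→3.5]: (540.0+418.6)/2 × 2 = 958.6
  [3.5→4]: (418.6+374.2)/2 × 0.5 = 198.2
  Sum = 1561.8 ng/mL·hr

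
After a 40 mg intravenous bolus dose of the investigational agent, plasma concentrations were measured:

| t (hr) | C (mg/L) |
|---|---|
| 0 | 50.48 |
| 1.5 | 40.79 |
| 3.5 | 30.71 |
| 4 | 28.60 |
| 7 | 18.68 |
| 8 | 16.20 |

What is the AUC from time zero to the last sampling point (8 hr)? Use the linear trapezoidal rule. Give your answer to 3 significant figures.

AUC = 243 mg/L·hr

Trapezoidal AUC_0→8:
  [0→1.5]: (50.48+40.79)/2 × 1.5 = 68.4525
  [1.5→3.5]: (40.79+30.71)/2 × 2 = 71.5
  [3.5→4]: (30.71+28.60)/2 × 0.5 = 14.8275
  [4→7]: (28.60+18.68)/2 × 3 = 70.92
  [7→8]: (18.68+16.20)/2 × 1 = 17.44
  Sum = 243.14 mg/L·hr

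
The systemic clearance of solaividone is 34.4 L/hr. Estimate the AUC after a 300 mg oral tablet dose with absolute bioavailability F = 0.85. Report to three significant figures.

AUC_0→∞ = F × Dose / CL
        = 0.85 × 300 / 34.4 = 7.41279 mg/L·hr

AUC = 7.41 mg/L·hr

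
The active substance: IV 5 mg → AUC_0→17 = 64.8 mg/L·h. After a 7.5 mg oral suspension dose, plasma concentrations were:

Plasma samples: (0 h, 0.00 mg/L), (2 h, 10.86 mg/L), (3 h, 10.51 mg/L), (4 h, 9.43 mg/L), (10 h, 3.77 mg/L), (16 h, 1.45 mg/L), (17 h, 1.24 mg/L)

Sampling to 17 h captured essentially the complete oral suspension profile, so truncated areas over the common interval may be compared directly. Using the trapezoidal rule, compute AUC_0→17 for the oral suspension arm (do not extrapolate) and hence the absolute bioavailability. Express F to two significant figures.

F = 0.91

Trapezoidal AUC_0→17 (oral suspension):
  [0→2]: (0.00+10.86)/2 × 2 = 10.86
  [2→3]: (10.86+10.51)/2 × 1 = 10.685
  [3→4]: (10.51+9.43)/2 × 1 = 9.97
  [4→10]: (9.43+3.77)/2 × 6 = 39.6
  [10→16]: (3.77+1.45)/2 × 6 = 15.66
  [16→17]: (1.45+1.24)/2 × 1 = 1.345
  Sum = 88.12 mg/L·h
F = (AUC_ev/D_ev)/(AUC_iv/D_iv) = (88.12/7.5)/(64.8/5) = 11.7493/12.96 = 0.9066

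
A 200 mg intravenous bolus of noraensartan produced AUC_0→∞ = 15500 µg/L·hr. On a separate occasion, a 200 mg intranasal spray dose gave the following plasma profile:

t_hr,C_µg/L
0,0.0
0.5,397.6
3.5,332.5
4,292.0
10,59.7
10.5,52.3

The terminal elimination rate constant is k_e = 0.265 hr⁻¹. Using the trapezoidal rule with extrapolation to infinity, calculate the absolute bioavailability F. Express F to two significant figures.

F = 0.17

Trapezoidal AUC_0→10.5 (intranasal spray):
  [0→0.5]: (0.0+397.6)/2 × 0.5 = 99.4
  [0.5→3.5]: (397.6+332.5)/2 × 3 = 1095.15
  [3.5→4]: (332.5+292.0)/2 × 0.5 = 156.125
  [4→10]: (292.0+59.7)/2 × 6 = 1055.1
  [10→10.5]: (59.7+52.3)/2 × 0.5 = 28.0
  Sum = 2433.775 µg/L·hr
Tail: C_last/k_e = 52.3/0.265 = 197.358
AUC_0→∞ (intranasal spray) = 2433.775 + 197.358 = 2631.133 µg/L·hr
F = (AUC_ev/D_ev)/(AUC_iv/D_iv) = (2631.133/200)/(15500/200) = 13.155665/77.5 = 0.1698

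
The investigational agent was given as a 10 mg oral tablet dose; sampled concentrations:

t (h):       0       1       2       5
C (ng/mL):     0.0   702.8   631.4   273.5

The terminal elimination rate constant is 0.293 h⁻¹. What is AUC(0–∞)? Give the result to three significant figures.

Trapezoidal AUC_0→5:
  [0→1]: (0.0+702.8)/2 × 1 = 351.4
  [1→2]: (702.8+631.4)/2 × 1 = 667.1
  [2→5]: (631.4+273.5)/2 × 3 = 1357.35
  Sum = 2375.85 ng/mL·h
Extrapolated tail: C_last / k_e = 273.5 / 0.293 = 933.447
AUC_0→∞ = 2375.85 + 933.447 = 3309.297 ng/mL·h

AUC = 3310 ng/mL·h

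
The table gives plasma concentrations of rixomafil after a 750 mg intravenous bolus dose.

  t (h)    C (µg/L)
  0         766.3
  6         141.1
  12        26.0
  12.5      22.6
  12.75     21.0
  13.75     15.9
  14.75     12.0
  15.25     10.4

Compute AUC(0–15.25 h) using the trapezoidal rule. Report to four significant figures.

Trapezoidal AUC_0→15.25:
  [0→6]: (766.3+141.1)/2 × 6 = 2722.2
  [6→12]: (141.1+26.0)/2 × 6 = 501.3
  [12→12.5]: (26.0+22.6)/2 × 0.5 = 12.15
  [12.5→12.75]: (22.6+21.0)/2 × 0.25 = 5.45
  [12.75→13.75]: (21.0+15.9)/2 × 1 = 18.45
  [13.75→14.75]: (15.9+12.0)/2 × 1 = 13.95
  [14.75→15.25]: (12.0+10.4)/2 × 0.5 = 5.6
  Sum = 3279.1 µg/L·h

AUC = 3279 µg/L·h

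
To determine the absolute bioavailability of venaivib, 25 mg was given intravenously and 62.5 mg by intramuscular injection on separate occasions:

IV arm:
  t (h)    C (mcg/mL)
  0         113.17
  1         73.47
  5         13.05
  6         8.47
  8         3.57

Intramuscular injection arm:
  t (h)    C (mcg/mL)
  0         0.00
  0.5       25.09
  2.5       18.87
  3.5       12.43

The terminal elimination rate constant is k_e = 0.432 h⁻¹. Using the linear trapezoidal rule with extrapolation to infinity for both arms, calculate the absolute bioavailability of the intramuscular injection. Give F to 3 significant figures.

F = 0.127

Trapezoidal AUC_0→8 (IV):
  [0→1]: (113.17+73.47)/2 × 1 = 93.32
  [1→5]: (73.47+13.05)/2 × 4 = 173.04
  [5→6]: (13.05+8.47)/2 × 1 = 10.76
  [6→8]: (8.47+3.57)/2 × 2 = 12.04
  Sum = 289.16 mcg/mL·h
IV tail: 3.57/0.432 = 8.264; AUC_iv,0→∞ = 289.16 + 8.264 = 297.424 mcg/mL·h
Trapezoidal AUC_0→3.5 (intramuscular injection):
  [0→0.5]: (0.00+25.09)/2 × 0.5 = 6.2725
  [0.5→2.5]: (25.09+18.87)/2 × 2 = 43.96
  [2.5→3.5]: (18.87+12.43)/2 × 1 = 15.65
  Sum = 65.8825 mcg/mL·h
intramuscular injection tail: 12.43/0.432 = 28.773; AUC_ev,0→∞ = 65.8825 + 28.773 = 94.6555 mcg/mL·h
F = (AUC_ev/D_ev)/(AUC_iv/D_iv) = (94.6555/62.5)/(297.424/25) = 1.514488/11.89696 = 0.1273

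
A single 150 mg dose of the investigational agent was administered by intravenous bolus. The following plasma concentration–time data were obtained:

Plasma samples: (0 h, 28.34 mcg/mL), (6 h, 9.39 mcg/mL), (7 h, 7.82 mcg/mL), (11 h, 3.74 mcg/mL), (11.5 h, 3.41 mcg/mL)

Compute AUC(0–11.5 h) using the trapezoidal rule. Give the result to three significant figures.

AUC = 147 mcg/mL·h

Trapezoidal AUC_0→11.5:
  [0→6]: (28.34+9.39)/2 × 6 = 113.19
  [6→7]: (9.39+7.82)/2 × 1 = 8.605
  [7→11]: (7.82+3.74)/2 × 4 = 23.12
  [11→11.5]: (3.74+3.41)/2 × 0.5 = 1.7875
  Sum = 146.7025 mcg/mL·h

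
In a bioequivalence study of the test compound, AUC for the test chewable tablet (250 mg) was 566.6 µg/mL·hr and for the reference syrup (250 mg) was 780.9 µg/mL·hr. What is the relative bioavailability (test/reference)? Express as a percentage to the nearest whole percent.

F_rel = (AUC_test/D_test) / (AUC_ref/D_ref)
      = (566.6/250) / (780.9/250)
      = 2.2664 / 3.1236 = 0.7256 = 72.56%

F_rel = 73%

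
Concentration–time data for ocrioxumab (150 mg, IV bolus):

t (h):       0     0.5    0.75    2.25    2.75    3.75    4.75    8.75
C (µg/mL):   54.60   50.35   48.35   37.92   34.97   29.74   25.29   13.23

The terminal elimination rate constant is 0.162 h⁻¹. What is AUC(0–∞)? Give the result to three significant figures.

AUC = 340 µg/mL·h

Trapezoidal AUC_0→8.75:
  [0→0.5]: (54.60+50.35)/2 × 0.5 = 26.2375
  [0.5→0.75]: (50.35+48.35)/2 × 0.25 = 12.3375
  [0.75→2.25]: (48.35+37.92)/2 × 1.5 = 64.7025
  [2.25→2.75]: (37.92+34.97)/2 × 0.5 = 18.2225
  [2.75→3.75]: (34.97+29.74)/2 × 1 = 32.355
  [3.75→4.75]: (29.74+25.29)/2 × 1 = 27.515
  [4.75→8.75]: (25.29+13.23)/2 × 4 = 77.04
  Sum = 258.41 µg/mL·h
Extrapolated tail: C_last / k_e = 13.23 / 0.162 = 81.667
AUC_0→∞ = 258.41 + 81.667 = 340.077 µg/mL·h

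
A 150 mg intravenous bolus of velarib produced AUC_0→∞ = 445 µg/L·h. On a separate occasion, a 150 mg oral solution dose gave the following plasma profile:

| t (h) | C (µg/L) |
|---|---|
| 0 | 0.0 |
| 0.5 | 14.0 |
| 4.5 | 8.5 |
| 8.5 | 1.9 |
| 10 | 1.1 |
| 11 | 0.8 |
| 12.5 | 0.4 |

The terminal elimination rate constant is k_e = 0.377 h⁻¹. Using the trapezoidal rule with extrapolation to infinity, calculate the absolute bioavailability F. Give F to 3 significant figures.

Trapezoidal AUC_0→12.5 (oral solution):
  [0→0.5]: (0.0+14.0)/2 × 0.5 = 3.5
  [0.5→4.5]: (14.0+8.5)/2 × 4 = 45.0
  [4.5→8.5]: (8.5+1.9)/2 × 4 = 20.8
  [8.5→10]: (1.9+1.1)/2 × 1.5 = 2.25
  [10→11]: (1.1+0.8)/2 × 1 = 0.95
  [11→12.5]: (0.8+0.4)/2 × 1.5 = 0.9
  Sum = 73.4 µg/L·h
Tail: C_last/k_e = 0.4/0.377 = 1.061
AUC_0→∞ (oral solution) = 73.4 + 1.061 = 74.461 µg/L·h
F = (AUC_ev/D_ev)/(AUC_iv/D_iv) = (74.461/150)/(445/150) = 0.496407/2.96667 = 0.1673

F = 0.167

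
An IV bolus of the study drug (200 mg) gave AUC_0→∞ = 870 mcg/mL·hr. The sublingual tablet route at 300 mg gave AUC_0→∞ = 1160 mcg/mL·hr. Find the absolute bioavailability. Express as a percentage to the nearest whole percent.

F = (AUC_ev / D_ev) / (AUC_iv / D_iv)
  = (1160/300) / (870/200)
  = 3.86667 / 4.35 = 0.8889
  = 88.89%

F = 89%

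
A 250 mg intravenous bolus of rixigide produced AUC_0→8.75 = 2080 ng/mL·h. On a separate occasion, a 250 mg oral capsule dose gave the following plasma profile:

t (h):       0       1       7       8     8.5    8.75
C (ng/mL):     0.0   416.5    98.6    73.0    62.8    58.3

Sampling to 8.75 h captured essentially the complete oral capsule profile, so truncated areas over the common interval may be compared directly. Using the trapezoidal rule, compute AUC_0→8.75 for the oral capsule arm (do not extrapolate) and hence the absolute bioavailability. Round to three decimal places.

F = 0.908

Trapezoidal AUC_0→8.75 (oral capsule):
  [0→1]: (0.0+416.5)/2 × 1 = 208.25
  [1→7]: (416.5+98.6)/2 × 6 = 1545.3
  [7→8]: (98.6+73.0)/2 × 1 = 85.8
  [8→8.5]: (73.0+62.8)/2 × 0.5 = 33.95
  [8.5→8.75]: (62.8+58.3)/2 × 0.25 = 15.1375
  Sum = 1888.4375 ng/mL·h
F = (AUC_ev/D_ev)/(AUC_iv/D_iv) = (1888.4375/250)/(2080/250) = 7.55375/8.32 = 0.9079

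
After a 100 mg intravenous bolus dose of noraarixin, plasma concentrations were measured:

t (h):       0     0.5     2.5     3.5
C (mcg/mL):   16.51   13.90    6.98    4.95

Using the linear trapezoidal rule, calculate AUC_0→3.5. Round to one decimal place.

AUC = 34.4 mcg/mL·h

Trapezoidal AUC_0→3.5:
  [0→0.5]: (16.51+13.90)/2 × 0.5 = 7.6025
  [0.5→2.5]: (13.90+6.98)/2 × 2 = 20.88
  [2.5→3.5]: (6.98+4.95)/2 × 1 = 5.965
  Sum = 34.4475 mcg/mL·h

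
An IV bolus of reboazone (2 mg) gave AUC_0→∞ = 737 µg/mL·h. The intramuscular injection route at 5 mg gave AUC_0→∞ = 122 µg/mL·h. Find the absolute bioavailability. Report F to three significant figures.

F = 0.0662

F = (AUC_ev / D_ev) / (AUC_iv / D_iv)
  = (122/5) / (737/2)
  = 24.4 / 368.5 = 0.0662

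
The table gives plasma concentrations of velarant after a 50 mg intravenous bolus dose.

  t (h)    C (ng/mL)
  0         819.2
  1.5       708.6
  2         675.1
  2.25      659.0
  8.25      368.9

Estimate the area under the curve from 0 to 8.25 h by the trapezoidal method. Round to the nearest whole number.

Trapezoidal AUC_0→8.25:
  [0→1.5]: (819.2+708.6)/2 × 1.5 = 1145.85
  [1.5→2]: (708.6+675.1)/2 × 0.5 = 345.925
  [2→2.25]: (675.1+659.0)/2 × 0.25 = 166.7625
  [2.25→8.25]: (659.0+368.9)/2 × 6 = 3083.7
  Sum = 4742.2375 ng/mL·h

AUC = 4742 ng/mL·h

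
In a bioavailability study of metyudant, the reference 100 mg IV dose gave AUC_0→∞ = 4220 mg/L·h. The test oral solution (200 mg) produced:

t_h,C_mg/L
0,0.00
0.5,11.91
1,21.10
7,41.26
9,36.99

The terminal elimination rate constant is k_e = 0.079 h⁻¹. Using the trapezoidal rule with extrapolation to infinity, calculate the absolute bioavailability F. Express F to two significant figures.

F = 0.088

Trapezoidal AUC_0→9 (oral solution):
  [0→0.5]: (0.00+11.91)/2 × 0.5 = 2.9775
  [0.5→1]: (11.91+21.10)/2 × 0.5 = 8.2525
  [1→7]: (21.10+41.26)/2 × 6 = 187.08
  [7→9]: (41.26+36.99)/2 × 2 = 78.25
  Sum = 276.56 mg/L·h
Tail: C_last/k_e = 36.99/0.079 = 468.228
AUC_0→∞ (oral solution) = 276.56 + 468.228 = 744.788 mg/L·h
F = (AUC_ev/D_ev)/(AUC_iv/D_iv) = (744.788/200)/(4220/100) = 3.72394/42.2 = 0.0882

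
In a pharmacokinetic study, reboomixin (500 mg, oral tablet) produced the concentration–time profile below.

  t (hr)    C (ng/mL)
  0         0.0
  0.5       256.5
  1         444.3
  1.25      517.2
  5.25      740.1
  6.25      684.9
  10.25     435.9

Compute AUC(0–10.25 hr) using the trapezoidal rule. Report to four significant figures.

AUC = 5828 ng/mL·hr

Trapezoidal AUC_0→10.25:
  [0→0.5]: (0.0+256.5)/2 × 0.5 = 64.125
  [0.5→1]: (256.5+444.3)/2 × 0.5 = 175.2
  [1→1.25]: (444.3+517.2)/2 × 0.25 = 120.1875
  [1.25→5.25]: (517.2+740.1)/2 × 4 = 2514.6
  [5.25→6.25]: (740.1+684.9)/2 × 1 = 712.5
  [6.25→10.25]: (684.9+435.9)/2 × 4 = 2241.6
  Sum = 5828.2125 ng/mL·hr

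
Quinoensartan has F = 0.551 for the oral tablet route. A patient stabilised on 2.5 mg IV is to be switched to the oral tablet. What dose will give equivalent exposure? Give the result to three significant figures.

D_oral = 4.54 mg

For equal systemic exposure: F × D_ev = D_iv
D_ev = D_iv / F = 2.5 / 0.551 = 4.53721 mg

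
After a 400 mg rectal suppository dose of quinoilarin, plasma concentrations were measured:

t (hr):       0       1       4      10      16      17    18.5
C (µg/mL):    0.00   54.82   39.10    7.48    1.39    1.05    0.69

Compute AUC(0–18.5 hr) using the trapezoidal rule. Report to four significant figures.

AUC = 337.2 µg/mL·hr

Trapezoidal AUC_0→18.5:
  [0→1]: (0.00+54.82)/2 × 1 = 27.41
  [1→4]: (54.82+39.10)/2 × 3 = 140.88
  [4→10]: (39.10+7.48)/2 × 6 = 139.74
  [10→16]: (7.48+1.39)/2 × 6 = 26.61
  [16→17]: (1.39+1.05)/2 × 1 = 1.22
  [17→18.5]: (1.05+0.69)/2 × 1.5 = 1.305
  Sum = 337.165 µg/mL·hr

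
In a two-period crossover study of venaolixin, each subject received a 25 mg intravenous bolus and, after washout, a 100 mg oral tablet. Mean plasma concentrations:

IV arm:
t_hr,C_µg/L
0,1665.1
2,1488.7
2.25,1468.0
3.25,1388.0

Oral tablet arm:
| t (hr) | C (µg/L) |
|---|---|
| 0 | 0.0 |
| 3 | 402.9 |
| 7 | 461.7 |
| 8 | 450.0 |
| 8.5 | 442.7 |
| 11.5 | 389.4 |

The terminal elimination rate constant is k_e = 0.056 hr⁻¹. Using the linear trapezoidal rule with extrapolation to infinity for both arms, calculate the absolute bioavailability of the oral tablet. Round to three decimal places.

F = 0.094

Trapezoidal AUC_0→3.25 (IV):
  [0→2]: (1665.1+1488.7)/2 × 2 = 3153.8
  [2→2.25]: (1488.7+1468.0)/2 × 0.25 = 369.5875
  [2.25→3.25]: (1468.0+1388.0)/2 × 1 = 1428.0
  Sum = 4951.3875 µg/L·hr
IV tail: 1388.0/0.056 = 24785.714; AUC_iv,0→∞ = 4951.3875 + 24785.714 = 29737.1015 µg/L·hr
Trapezoidal AUC_0→11.5 (oral tablet):
  [0→3]: (0.0+402.9)/2 × 3 = 604.35
  [3→7]: (402.9+461.7)/2 × 4 = 1729.2
  [7→8]: (461.7+450.0)/2 × 1 = 455.85
  [8→8.5]: (450.0+442.7)/2 × 0.5 = 223.175
  [8.5→11.5]: (442.7+389.4)/2 × 3 = 1248.15
  Sum = 4260.725 µg/L·hr
oral tablet tail: 389.4/0.056 = 6953.571; AUC_ev,0→∞ = 4260.725 + 6953.571 = 11214.296 µg/L·hr
F = (AUC_ev/D_ev)/(AUC_iv/D_iv) = (11214.296/100)/(29737.1015/25) = 112.14296/1189.48 = 0.0943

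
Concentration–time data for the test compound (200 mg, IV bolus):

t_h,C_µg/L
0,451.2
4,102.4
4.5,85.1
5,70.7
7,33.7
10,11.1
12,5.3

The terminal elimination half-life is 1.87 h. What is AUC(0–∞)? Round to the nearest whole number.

Trapezoidal AUC_0→12:
  [0→4]: (451.2+102.4)/2 × 4 = 1107.2
  [4→4.5]: (102.4+85.1)/2 × 0.5 = 46.875
  [4.5→5]: (85.1+70.7)/2 × 0.5 = 38.95
  [5→7]: (70.7+33.7)/2 × 2 = 104.4
  [7→10]: (33.7+11.1)/2 × 3 = 67.2
  [10→12]: (11.1+5.3)/2 × 2 = 16.4
  Sum = 1381.025 µg/L·h
k_e = ln2 / t½ = 0.693147 / 1.87 = 0.3707 h^-1
Extrapolated tail: C_last / k_e = 5.3 / 0.3707 = 14.297
AUC_0→∞ = 1381.025 + 14.297 = 1395.322 µg/L·h

AUC = 1395 µg/L·h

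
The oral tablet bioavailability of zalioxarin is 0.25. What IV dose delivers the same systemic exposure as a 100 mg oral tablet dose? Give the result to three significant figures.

D_iv = 25.0 mg

Systemic exposure from an extravascular dose = F × D_ev, so the equivalent IV dose is F × D_ev.
D_iv = F × D_ev = 0.25 × 100 = 25 mg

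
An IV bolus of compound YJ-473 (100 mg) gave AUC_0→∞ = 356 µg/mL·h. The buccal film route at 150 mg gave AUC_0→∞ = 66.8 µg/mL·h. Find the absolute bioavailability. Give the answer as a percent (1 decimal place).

F = (AUC_ev / D_ev) / (AUC_iv / D_iv)
  = (66.8/150) / (356/100)
  = 0.445333 / 3.56 = 0.1251
  = 12.51%

F = 12.5%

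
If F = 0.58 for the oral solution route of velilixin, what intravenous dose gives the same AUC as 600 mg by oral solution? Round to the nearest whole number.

D_iv = 348 mg

Systemic exposure from an extravascular dose = F × D_ev, so the equivalent IV dose is F × D_ev.
D_iv = F × D_ev = 0.58 × 600 = 348 mg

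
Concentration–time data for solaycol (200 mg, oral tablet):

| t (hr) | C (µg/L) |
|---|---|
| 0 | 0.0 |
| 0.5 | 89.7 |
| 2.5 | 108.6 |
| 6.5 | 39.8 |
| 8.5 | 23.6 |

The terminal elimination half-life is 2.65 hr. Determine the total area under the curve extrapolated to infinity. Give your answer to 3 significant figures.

Trapezoidal AUC_0→8.5:
  [0→0.5]: (0.0+89.7)/2 × 0.5 = 22.425
  [0.5→2.5]: (89.7+108.6)/2 × 2 = 198.3
  [2.5→6.5]: (108.6+39.8)/2 × 4 = 296.8
  [6.5→8.5]: (39.8+23.6)/2 × 2 = 63.4
  Sum = 580.925 µg/L·hr
k_e = ln2 / t½ = 0.693147 / 2.65 = 0.2616 hr^-1
Extrapolated tail: C_last / k_e = 23.6 / 0.2616 = 90.214
AUC_0→∞ = 580.925 + 90.214 = 671.139 µg/L·hr

AUC = 671 µg/L·hr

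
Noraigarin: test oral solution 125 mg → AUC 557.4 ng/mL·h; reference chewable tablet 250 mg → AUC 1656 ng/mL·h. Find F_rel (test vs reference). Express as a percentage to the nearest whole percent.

F_rel = 67%

F_rel = (AUC_test/D_test) / (AUC_ref/D_ref)
      = (557.4/125) / (1656/250)
      = 4.4592 / 6.624 = 0.6732 = 67.32%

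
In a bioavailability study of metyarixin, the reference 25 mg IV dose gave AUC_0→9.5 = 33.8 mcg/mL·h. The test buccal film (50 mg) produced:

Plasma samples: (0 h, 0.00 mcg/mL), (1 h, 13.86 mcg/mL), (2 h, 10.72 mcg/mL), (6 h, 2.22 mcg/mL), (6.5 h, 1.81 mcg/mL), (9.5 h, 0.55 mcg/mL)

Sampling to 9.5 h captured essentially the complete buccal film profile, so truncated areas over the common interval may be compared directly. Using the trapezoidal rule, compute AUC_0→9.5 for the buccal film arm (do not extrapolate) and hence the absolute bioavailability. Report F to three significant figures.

F = 0.734

Trapezoidal AUC_0→9.5 (buccal film):
  [0→1]: (0.00+13.86)/2 × 1 = 6.93
  [1→2]: (13.86+10.72)/2 × 1 = 12.29
  [2→6]: (10.72+2.22)/2 × 4 = 25.88
  [6→6.5]: (2.22+1.81)/2 × 0.5 = 1.0075
  [6.5→9.5]: (1.81+0.55)/2 × 3 = 3.54
  Sum = 49.6475 mcg/mL·h
F = (AUC_ev/D_ev)/(AUC_iv/D_iv) = (49.6475/50)/(33.8/25) = 0.99295/1.352 = 0.7344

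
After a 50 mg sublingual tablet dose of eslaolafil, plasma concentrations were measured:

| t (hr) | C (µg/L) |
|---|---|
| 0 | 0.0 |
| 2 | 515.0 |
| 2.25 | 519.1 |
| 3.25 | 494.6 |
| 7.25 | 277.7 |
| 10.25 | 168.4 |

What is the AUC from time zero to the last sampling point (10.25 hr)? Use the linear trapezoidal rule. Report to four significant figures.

AUC = 3365 µg/L·hr

Trapezoidal AUC_0→10.25:
  [0→2]: (0.0+515.0)/2 × 2 = 515.0
  [2→2.25]: (515.0+519.1)/2 × 0.25 = 129.2625
  [2.25→3.25]: (519.1+494.6)/2 × 1 = 506.85
  [3.25→7.25]: (494.6+277.7)/2 × 4 = 1544.6
  [7.25→10.25]: (277.7+168.4)/2 × 3 = 669.15
  Sum = 3364.8625 µg/L·hr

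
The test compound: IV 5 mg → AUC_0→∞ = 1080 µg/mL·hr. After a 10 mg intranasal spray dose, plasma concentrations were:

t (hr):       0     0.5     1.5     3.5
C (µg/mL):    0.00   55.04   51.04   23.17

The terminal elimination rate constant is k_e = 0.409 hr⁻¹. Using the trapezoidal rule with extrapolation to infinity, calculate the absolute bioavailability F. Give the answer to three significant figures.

F = 0.0915

Trapezoidal AUC_0→3.5 (intranasal spray):
  [0→0.5]: (0.00+55.04)/2 × 0.5 = 13.76
  [0.5→1.5]: (55.04+51.04)/2 × 1 = 53.04
  [1.5→3.5]: (51.04+23.17)/2 × 2 = 74.21
  Sum = 141.01 µg/mL·hr
Tail: C_last/k_e = 23.17/0.409 = 56.650
AUC_0→∞ (intranasal spray) = 141.01 + 56.650 = 197.66 µg/mL·hr
F = (AUC_ev/D_ev)/(AUC_iv/D_iv) = (197.66/10)/(1080/5) = 19.766/216 = 0.0915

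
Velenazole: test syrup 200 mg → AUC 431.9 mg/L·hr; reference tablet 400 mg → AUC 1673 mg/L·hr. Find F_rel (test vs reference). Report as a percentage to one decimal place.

F_rel = 51.6%

F_rel = (AUC_test/D_test) / (AUC_ref/D_ref)
      = (431.9/200) / (1673/400)
      = 2.1595 / 4.1825 = 0.5163 = 51.63%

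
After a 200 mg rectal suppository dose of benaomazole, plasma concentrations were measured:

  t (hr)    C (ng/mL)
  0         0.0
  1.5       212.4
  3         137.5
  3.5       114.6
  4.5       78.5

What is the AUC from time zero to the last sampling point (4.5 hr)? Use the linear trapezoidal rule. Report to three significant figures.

AUC = 581 ng/mL·hr

Trapezoidal AUC_0→4.5:
  [0→1.5]: (0.0+212.4)/2 × 1.5 = 159.3
  [1.5→3]: (212.4+137.5)/2 × 1.5 = 262.425
  [3→3.5]: (137.5+114.6)/2 × 0.5 = 63.025
  [3.5→4.5]: (114.6+78.5)/2 × 1 = 96.55
  Sum = 581.3 ng/mL·hr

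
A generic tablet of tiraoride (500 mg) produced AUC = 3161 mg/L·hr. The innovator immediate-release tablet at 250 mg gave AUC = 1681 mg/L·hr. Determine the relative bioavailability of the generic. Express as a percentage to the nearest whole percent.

F_rel = (AUC_test/D_test) / (AUC_ref/D_ref)
      = (3161/500) / (1681/250)
      = 6.322 / 6.724 = 0.9402 = 94.02%

F_rel = 94%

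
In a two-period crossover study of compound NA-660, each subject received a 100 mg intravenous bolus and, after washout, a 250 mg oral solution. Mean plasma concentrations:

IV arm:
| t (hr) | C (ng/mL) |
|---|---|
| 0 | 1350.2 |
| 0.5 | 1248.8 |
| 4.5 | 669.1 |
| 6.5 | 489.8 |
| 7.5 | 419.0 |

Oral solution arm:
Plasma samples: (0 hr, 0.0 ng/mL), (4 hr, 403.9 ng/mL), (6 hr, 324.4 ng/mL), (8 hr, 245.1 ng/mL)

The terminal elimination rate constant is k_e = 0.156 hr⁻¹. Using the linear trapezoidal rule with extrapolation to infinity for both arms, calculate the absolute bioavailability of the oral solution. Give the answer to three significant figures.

F = 0.167

Trapezoidal AUC_0→7.5 (IV):
  [0→0.5]: (1350.2+1248.8)/2 × 0.5 = 649.75
  [0.5→4.5]: (1248.8+669.1)/2 × 4 = 3835.8
  [4.5→6.5]: (669.1+489.8)/2 × 2 = 1158.9
  [6.5→7.5]: (489.8+419.0)/2 × 1 = 454.4
  Sum = 6098.85 ng/mL·hr
IV tail: 419.0/0.156 = 2685.897; AUC_iv,0→∞ = 6098.85 + 2685.897 = 8784.747 ng/mL·hr
Trapezoidal AUC_0→8 (oral solution):
  [0→4]: (0.0+403.9)/2 × 4 = 807.8
  [4→6]: (403.9+324.4)/2 × 2 = 728.3
  [6→8]: (324.4+245.1)/2 × 2 = 569.5
  Sum = 2105.6 ng/mL·hr
oral solution tail: 245.1/0.156 = 1571.154; AUC_ev,0→∞ = 2105.6 + 1571.154 = 3676.754 ng/mL·hr
F = (AUC_ev/D_ev)/(AUC_iv/D_iv) = (3676.754/250)/(8784.747/100) = 14.707016/87.84747 = 0.1674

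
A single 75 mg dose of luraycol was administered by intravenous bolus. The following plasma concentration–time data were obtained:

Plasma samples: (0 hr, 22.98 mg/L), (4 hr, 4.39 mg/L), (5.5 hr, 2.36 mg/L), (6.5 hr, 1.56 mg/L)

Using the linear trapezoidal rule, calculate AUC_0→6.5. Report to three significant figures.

AUC = 61.8 mg/L·hr

Trapezoidal AUC_0→6.5:
  [0→4]: (22.98+4.39)/2 × 4 = 54.74
  [4→5.5]: (4.39+2.36)/2 × 1.5 = 5.0625
  [5.5→6.5]: (2.36+1.56)/2 × 1 = 1.96
  Sum = 61.7625 mg/L·hr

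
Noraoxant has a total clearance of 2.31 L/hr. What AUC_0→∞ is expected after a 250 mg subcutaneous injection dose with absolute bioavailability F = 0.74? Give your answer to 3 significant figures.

AUC_0→∞ = F × Dose / CL
        = 0.74 × 250 / 2.31 = 80.0866 mg/L·hr

AUC = 80.1 mg/L·hr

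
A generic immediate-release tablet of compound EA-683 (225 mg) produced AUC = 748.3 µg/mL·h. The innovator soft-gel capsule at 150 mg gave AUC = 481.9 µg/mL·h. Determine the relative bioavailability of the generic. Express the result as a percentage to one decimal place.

F_rel = (AUC_test/D_test) / (AUC_ref/D_ref)
      = (748.3/225) / (481.9/150)
      = 3.32578 / 3.21267 = 1.0352 = 103.52%

F_rel = 103.5%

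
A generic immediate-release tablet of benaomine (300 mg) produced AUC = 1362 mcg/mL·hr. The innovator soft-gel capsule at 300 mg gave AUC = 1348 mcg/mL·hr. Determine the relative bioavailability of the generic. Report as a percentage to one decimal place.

F_rel = (AUC_test/D_test) / (AUC_ref/D_ref)
      = (1362/300) / (1348/300)
      = 4.54 / 4.49333 = 1.0104 = 101.04%

F_rel = 101.0%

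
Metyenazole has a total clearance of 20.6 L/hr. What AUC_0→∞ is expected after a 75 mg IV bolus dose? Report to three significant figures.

AUC_0→∞ = Dose_iv / CL
        = 75 / 20.6 = 3.64078 mg/L·hr

AUC = 3.64 mg/L·hr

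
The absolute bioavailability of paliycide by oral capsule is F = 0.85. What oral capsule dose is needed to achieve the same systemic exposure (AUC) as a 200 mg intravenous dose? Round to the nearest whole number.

D_oral = 235 mg

For equal systemic exposure: F × D_ev = D_iv
D_ev = D_iv / F = 200 / 0.85 = 235.294 mg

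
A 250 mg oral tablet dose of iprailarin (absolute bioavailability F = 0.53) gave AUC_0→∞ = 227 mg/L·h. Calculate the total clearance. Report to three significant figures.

CL = F × Dose / AUC_0→∞
   = 0.53 × 250 / 227 = 0.5837 L/h

CL = 0.584 L/h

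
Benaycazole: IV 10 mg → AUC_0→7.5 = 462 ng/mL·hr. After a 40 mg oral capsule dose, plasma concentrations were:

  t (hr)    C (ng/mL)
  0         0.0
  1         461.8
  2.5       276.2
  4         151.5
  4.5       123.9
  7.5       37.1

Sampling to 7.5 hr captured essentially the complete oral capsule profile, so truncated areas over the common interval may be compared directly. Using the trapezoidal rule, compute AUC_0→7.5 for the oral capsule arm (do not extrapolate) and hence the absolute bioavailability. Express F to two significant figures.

Trapezoidal AUC_0→7.5 (oral capsule):
  [0→1]: (0.0+461.8)/2 × 1 = 230.9
  [1→2.5]: (461.8+276.2)/2 × 1.5 = 553.5
  [2.5→4]: (276.2+151.5)/2 × 1.5 = 320.775
  [4→4.5]: (151.5+123.9)/2 × 0.5 = 68.85
  [4.5→7.5]: (123.9+37.1)/2 × 3 = 241.5
  Sum = 1415.525 ng/mL·hr
F = (AUC_ev/D_ev)/(AUC_iv/D_iv) = (1415.525/40)/(462/10) = 35.388125/46.2 = 0.7660

F = 0.77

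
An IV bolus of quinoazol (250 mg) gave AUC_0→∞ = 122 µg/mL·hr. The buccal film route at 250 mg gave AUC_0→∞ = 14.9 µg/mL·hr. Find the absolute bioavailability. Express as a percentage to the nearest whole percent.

F = 12%

F = (AUC_ev / D_ev) / (AUC_iv / D_iv)
  = (14.9/250) / (122/250)
  = 0.0596 / 0.488 = 0.1221
  = 12.21%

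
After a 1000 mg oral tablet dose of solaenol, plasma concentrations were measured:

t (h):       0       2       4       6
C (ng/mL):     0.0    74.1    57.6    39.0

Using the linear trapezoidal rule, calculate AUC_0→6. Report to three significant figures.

Trapezoidal AUC_0→6:
  [0→2]: (0.0+74.1)/2 × 2 = 74.1
  [2→4]: (74.1+57.6)/2 × 2 = 131.7
  [4→6]: (57.6+39.0)/2 × 2 = 96.6
  Sum = 302.4 ng/mL·h

AUC = 302 ng/mL·h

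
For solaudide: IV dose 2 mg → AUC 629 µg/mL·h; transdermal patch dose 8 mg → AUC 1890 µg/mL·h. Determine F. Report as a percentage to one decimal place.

F = 75.1%

F = (AUC_ev / D_ev) / (AUC_iv / D_iv)
  = (1890/8) / (629/2)
  = 236.25 / 314.5 = 0.7512
  = 75.12%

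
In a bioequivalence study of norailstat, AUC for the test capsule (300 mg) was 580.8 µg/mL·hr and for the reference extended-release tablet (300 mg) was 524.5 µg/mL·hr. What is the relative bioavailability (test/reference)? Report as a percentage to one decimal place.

F_rel = (AUC_test/D_test) / (AUC_ref/D_ref)
      = (580.8/300) / (524.5/300)
      = 1.936 / 1.74833 = 1.1073 = 110.73%

F_rel = 110.7%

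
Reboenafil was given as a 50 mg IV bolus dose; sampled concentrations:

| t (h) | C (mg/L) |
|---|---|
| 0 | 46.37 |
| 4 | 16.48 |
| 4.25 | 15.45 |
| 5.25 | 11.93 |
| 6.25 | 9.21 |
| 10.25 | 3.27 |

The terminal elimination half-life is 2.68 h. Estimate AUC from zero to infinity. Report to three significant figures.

AUC = 192 mg/L·h

Trapezoidal AUC_0→10.25:
  [0→4]: (46.37+16.48)/2 × 4 = 125.7
  [4→4.25]: (16.48+15.45)/2 × 0.25 = 3.99125
  [4.25→5.25]: (15.45+11.93)/2 × 1 = 13.69
  [5.25→6.25]: (11.93+9.21)/2 × 1 = 10.57
  [6.25→10.25]: (9.21+3.27)/2 × 4 = 24.96
  Sum = 178.91125 mg/L·h
k_e = ln2 / t½ = 0.693147 / 2.68 = 0.2586 h^-1
Extrapolated tail: C_last / k_e = 3.27 / 0.2586 = 12.645
AUC_0→∞ = 178.91125 + 12.645 = 191.55625 mg/L·h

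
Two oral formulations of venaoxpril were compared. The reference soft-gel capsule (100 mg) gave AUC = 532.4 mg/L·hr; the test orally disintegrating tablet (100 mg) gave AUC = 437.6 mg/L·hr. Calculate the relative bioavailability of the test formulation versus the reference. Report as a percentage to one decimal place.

F_rel = 82.2%

F_rel = (AUC_test/D_test) / (AUC_ref/D_ref)
      = (437.6/100) / (532.4/100)
      = 4.376 / 5.324 = 0.8219 = 82.19%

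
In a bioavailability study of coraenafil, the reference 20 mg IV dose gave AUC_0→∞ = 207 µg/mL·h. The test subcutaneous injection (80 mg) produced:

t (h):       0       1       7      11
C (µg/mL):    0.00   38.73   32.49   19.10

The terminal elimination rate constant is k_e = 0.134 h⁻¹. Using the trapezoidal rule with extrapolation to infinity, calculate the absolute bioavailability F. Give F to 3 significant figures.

Trapezoidal AUC_0→11 (subcutaneous injection):
  [0→1]: (0.00+38.73)/2 × 1 = 19.365
  [1→7]: (38.73+32.49)/2 × 6 = 213.66
  [7→11]: (32.49+19.10)/2 × 4 = 103.18
  Sum = 336.205 µg/mL·h
Tail: C_last/k_e = 19.10/0.134 = 142.537
AUC_0→∞ (subcutaneous injection) = 336.205 + 142.537 = 478.742 µg/mL·h
F = (AUC_ev/D_ev)/(AUC_iv/D_iv) = (478.742/80)/(207/20) = 5.984275/10.35 = 0.5782

F = 0.578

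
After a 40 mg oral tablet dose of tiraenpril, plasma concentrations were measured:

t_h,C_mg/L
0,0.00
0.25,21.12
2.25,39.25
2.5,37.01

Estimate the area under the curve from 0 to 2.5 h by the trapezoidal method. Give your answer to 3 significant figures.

Trapezoidal AUC_0→2.5:
  [0→0.25]: (0.00+21.12)/2 × 0.25 = 2.64
  [0.25→2.25]: (21.12+39.25)/2 × 2 = 60.37
  [2.25→2.5]: (39.25+37.01)/2 × 0.25 = 9.5325
  Sum = 72.5425 mg/L·h

AUC = 72.5 mg/L·h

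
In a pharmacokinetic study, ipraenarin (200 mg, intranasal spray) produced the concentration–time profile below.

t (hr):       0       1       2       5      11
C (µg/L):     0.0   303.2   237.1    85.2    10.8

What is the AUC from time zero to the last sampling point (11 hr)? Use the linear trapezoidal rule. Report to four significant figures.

Trapezoidal AUC_0→11:
  [0→1]: (0.0+303.2)/2 × 1 = 151.6
  [1→2]: (303.2+237.1)/2 × 1 = 270.15
  [2→5]: (237.1+85.2)/2 × 3 = 483.45
  [5→11]: (85.2+10.8)/2 × 6 = 288.0
  Sum = 1193.2 µg/L·hr

AUC = 1193 µg/L·hr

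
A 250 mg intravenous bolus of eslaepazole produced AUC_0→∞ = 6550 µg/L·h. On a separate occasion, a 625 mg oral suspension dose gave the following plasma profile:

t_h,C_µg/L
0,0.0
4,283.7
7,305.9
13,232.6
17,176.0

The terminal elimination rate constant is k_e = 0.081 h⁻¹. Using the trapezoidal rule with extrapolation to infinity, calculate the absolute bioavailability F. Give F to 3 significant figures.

Trapezoidal AUC_0→17 (oral suspension):
  [0→4]: (0.0+283.7)/2 × 4 = 567.4
  [4→7]: (283.7+305.9)/2 × 3 = 884.4
  [7→13]: (305.9+232.6)/2 × 6 = 1615.5
  [13→17]: (232.6+176.0)/2 × 4 = 817.2
  Sum = 3884.5 µg/L·h
Tail: C_last/k_e = 176.0/0.081 = 2172.840
AUC_0→∞ (oral suspension) = 3884.5 + 2172.840 = 6057.34 µg/L·h
F = (AUC_ev/D_ev)/(AUC_iv/D_iv) = (6057.34/625)/(6550/250) = 9.691744/26.2 = 0.3699

F = 0.370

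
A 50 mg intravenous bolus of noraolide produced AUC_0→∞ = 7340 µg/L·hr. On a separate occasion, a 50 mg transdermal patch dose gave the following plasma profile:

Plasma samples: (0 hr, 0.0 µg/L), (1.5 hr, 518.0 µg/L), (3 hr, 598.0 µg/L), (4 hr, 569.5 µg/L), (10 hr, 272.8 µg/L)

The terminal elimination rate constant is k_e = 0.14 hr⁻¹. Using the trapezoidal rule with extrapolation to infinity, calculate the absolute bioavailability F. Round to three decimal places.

F = 0.856

Trapezoidal AUC_0→10 (transdermal patch):
  [0→1.5]: (0.0+518.0)/2 × 1.5 = 388.5
  [1.5→3]: (518.0+598.0)/2 × 1.5 = 837.0
  [3→4]: (598.0+569.5)/2 × 1 = 583.75
  [4→10]: (569.5+272.8)/2 × 6 = 2526.9
  Sum = 4336.15 µg/L·hr
Tail: C_last/k_e = 272.8/0.14 = 1948.571
AUC_0→∞ (transdermal patch) = 4336.15 + 1948.571 = 6284.721 µg/L·hr
F = (AUC_ev/D_ev)/(AUC_iv/D_iv) = (6284.721/50)/(7340/50) = 125.69442/146.8 = 0.8562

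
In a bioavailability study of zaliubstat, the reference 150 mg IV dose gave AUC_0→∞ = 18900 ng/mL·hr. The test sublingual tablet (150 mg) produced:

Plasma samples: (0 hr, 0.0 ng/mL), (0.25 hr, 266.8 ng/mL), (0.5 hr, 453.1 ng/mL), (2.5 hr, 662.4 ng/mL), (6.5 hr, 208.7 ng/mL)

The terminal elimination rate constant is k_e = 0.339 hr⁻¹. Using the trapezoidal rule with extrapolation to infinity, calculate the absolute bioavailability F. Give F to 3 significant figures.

F = 0.190

Trapezoidal AUC_0→6.5 (sublingual tablet):
  [0→0.25]: (0.0+266.8)/2 × 0.25 = 33.35
  [0.25→0.5]: (266.8+453.1)/2 × 0.25 = 89.9875
  [0.5→2.5]: (453.1+662.4)/2 × 2 = 1115.5
  [2.5→6.5]: (662.4+208.7)/2 × 4 = 1742.2
  Sum = 2981.0375 ng/mL·hr
Tail: C_last/k_e = 208.7/0.339 = 615.634
AUC_0→∞ (sublingual tablet) = 2981.0375 + 615.634 = 3596.6715 ng/mL·hr
F = (AUC_ev/D_ev)/(AUC_iv/D_iv) = (3596.6715/150)/(18900/150) = 23.97781/126 = 0.1903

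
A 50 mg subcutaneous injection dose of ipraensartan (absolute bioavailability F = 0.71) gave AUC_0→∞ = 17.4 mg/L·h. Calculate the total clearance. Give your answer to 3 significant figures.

CL = 2.04 L/h

CL = F × Dose / AUC_0→∞
   = 0.71 × 50 / 17.4 = 2.04023 L/h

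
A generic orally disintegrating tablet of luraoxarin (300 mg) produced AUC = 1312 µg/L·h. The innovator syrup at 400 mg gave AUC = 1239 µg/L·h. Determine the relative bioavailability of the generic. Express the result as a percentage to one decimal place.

F_rel = 141.2%

F_rel = (AUC_test/D_test) / (AUC_ref/D_ref)
      = (1312/300) / (1239/400)
      = 4.37333 / 3.0975 = 1.4119 = 141.19%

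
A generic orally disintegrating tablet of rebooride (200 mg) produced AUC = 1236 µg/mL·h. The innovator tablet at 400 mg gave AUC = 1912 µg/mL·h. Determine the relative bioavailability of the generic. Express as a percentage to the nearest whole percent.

F_rel = (AUC_test/D_test) / (AUC_ref/D_ref)
      = (1236/200) / (1912/400)
      = 6.18 / 4.78 = 1.2929 = 129.29%

F_rel = 129%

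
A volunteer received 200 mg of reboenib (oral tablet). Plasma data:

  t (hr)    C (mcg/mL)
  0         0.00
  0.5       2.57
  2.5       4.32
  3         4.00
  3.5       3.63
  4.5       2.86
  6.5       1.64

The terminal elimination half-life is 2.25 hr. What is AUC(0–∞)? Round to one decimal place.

Trapezoidal AUC_0→6.5:
  [0→0.5]: (0.00+2.57)/2 × 0.5 = 0.6425
  [0.5→2.5]: (2.57+4.32)/2 × 2 = 6.89
  [2.5→3]: (4.32+4.00)/2 × 0.5 = 2.08
  [3→3.5]: (4.00+3.63)/2 × 0.5 = 1.9075
  [3.5→4.5]: (3.63+2.86)/2 × 1 = 3.245
  [4.5→6.5]: (2.86+1.64)/2 × 2 = 4.5
  Sum = 19.265 mcg/mL·hr
k_e = ln2 / t½ = 0.693147 / 2.25 = 0.3081 hr^-1
Extrapolated tail: C_last / k_e = 1.64 / 0.3081 = 5.323
AUC_0→∞ = 19.265 + 5.323 = 24.588 mcg/mL·hr

AUC = 24.6 mcg/mL·hr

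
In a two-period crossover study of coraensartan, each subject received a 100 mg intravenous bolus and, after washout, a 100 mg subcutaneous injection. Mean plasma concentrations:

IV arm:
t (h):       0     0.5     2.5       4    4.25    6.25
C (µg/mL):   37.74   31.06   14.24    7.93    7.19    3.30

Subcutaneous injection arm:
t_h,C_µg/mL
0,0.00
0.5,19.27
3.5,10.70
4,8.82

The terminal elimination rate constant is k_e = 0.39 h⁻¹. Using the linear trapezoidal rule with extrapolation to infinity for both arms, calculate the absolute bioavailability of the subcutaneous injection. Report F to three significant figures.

F = 0.773

Trapezoidal AUC_0→6.25 (IV):
  [0→0.5]: (37.74+31.06)/2 × 0.5 = 17.2
  [0.5→2.5]: (31.06+14.24)/2 × 2 = 45.3
  [2.5→4]: (14.24+7.93)/2 × 1.5 = 16.6275
  [4→4.25]: (7.93+7.19)/2 × 0.25 = 1.89
  [4.25→6.25]: (7.19+3.30)/2 × 2 = 10.49
  Sum = 91.5075 µg/mL·h
IV tail: 3.30/0.39 = 8.462; AUC_iv,0→∞ = 91.5075 + 8.462 = 99.9695 µg/mL·h
Trapezoidal AUC_0→4 (subcutaneous injection):
  [0→0.5]: (0.00+19.27)/2 × 0.5 = 4.8175
  [0.5→3.5]: (19.27+10.70)/2 × 3 = 44.955
  [3.5→4]: (10.70+8.82)/2 × 0.5 = 4.88
  Sum = 54.6525 µg/mL·h
subcutaneous injection tail: 8.82/0.39 = 22.615; AUC_ev,0→∞ = 54.6525 + 22.615 = 77.2675 µg/mL·h
F = (AUC_ev/D_ev)/(AUC_iv/D_iv) = (77.2675/100)/(99.9695/100) = 0.772675/0.999695 = 0.7729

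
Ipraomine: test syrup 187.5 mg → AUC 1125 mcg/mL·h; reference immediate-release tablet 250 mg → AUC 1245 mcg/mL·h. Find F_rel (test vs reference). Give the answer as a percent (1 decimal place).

F_rel = 120.5%

F_rel = (AUC_test/D_test) / (AUC_ref/D_ref)
      = (1125/187.5) / (1245/250)
      = 6 / 4.98 = 1.2048 = 120.48%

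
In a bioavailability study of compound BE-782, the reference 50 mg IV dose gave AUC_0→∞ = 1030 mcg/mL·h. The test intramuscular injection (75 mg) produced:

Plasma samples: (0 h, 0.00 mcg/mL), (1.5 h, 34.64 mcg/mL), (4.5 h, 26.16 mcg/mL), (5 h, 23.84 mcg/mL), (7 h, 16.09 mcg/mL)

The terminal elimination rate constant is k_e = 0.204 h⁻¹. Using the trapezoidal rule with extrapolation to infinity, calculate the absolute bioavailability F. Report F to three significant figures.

Trapezoidal AUC_0→7 (intramuscular injection):
  [0→1.5]: (0.00+34.64)/2 × 1.5 = 25.98
  [1.5→4.5]: (34.64+26.16)/2 × 3 = 91.2
  [4.5→5]: (26.16+23.84)/2 × 0.5 = 12.5
  [5→7]: (23.84+16.09)/2 × 2 = 39.93
  Sum = 169.61 mcg/mL·h
Tail: C_last/k_e = 16.09/0.204 = 78.873
AUC_0→∞ (intramuscular injection) = 169.61 + 78.873 = 248.483 mcg/mL·h
F = (AUC_ev/D_ev)/(AUC_iv/D_iv) = (248.483/75)/(1030/50) = 3.31311/20.6 = 0.1608

F = 0.161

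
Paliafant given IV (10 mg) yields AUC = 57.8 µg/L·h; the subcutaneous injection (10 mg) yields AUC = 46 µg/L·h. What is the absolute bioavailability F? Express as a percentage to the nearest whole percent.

F = 80%

F = (AUC_ev / D_ev) / (AUC_iv / D_iv)
  = (46/10) / (57.8/10)
  = 4.6 / 5.78 = 0.7958
  = 79.58%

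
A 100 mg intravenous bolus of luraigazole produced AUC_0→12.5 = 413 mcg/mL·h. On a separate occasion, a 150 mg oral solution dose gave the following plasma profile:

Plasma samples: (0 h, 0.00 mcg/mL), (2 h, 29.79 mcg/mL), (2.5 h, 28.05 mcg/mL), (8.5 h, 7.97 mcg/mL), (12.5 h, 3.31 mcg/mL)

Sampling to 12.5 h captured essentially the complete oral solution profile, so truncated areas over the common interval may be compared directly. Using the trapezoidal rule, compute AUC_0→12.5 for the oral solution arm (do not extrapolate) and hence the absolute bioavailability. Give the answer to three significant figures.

F = 0.282

Trapezoidal AUC_0→12.5 (oral solution):
  [0→2]: (0.00+29.79)/2 × 2 = 29.79
  [2→2.5]: (29.79+28.05)/2 × 0.5 = 14.46
  [2.5→8.5]: (28.05+7.97)/2 × 6 = 108.06
  [8.5→12.5]: (7.97+3.31)/2 × 4 = 22.56
  Sum = 174.87 mcg/mL·h
F = (AUC_ev/D_ev)/(AUC_iv/D_iv) = (174.87/150)/(413/100) = 1.1658/4.13 = 0.2823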